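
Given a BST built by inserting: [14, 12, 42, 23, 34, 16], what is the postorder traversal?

Tree insertion order: [14, 12, 42, 23, 34, 16]
Tree (level-order array): [14, 12, 42, None, None, 23, None, 16, 34]
Postorder traversal: [12, 16, 34, 23, 42, 14]


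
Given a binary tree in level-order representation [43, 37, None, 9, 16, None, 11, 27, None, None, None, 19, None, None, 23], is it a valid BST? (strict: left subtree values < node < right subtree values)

Level-order array: [43, 37, None, 9, 16, None, 11, 27, None, None, None, 19, None, None, 23]
Validate using subtree bounds (lo, hi): at each node, require lo < value < hi,
then recurse left with hi=value and right with lo=value.
Preorder trace (stopping at first violation):
  at node 43 with bounds (-inf, +inf): OK
  at node 37 with bounds (-inf, 43): OK
  at node 9 with bounds (-inf, 37): OK
  at node 11 with bounds (9, 37): OK
  at node 16 with bounds (37, 43): VIOLATION
Node 16 violates its bound: not (37 < 16 < 43).
Result: Not a valid BST


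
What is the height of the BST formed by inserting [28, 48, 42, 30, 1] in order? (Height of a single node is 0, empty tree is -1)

Insertion order: [28, 48, 42, 30, 1]
Tree (level-order array): [28, 1, 48, None, None, 42, None, 30]
Compute height bottom-up (empty subtree = -1):
  height(1) = 1 + max(-1, -1) = 0
  height(30) = 1 + max(-1, -1) = 0
  height(42) = 1 + max(0, -1) = 1
  height(48) = 1 + max(1, -1) = 2
  height(28) = 1 + max(0, 2) = 3
Height = 3


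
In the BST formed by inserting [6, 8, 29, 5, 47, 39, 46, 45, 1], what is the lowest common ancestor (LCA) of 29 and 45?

Tree insertion order: [6, 8, 29, 5, 47, 39, 46, 45, 1]
Tree (level-order array): [6, 5, 8, 1, None, None, 29, None, None, None, 47, 39, None, None, 46, 45]
In a BST, the LCA of p=29, q=45 is the first node v on the
root-to-leaf path with p <= v <= q (go left if both < v, right if both > v).
Walk from root:
  at 6: both 29 and 45 > 6, go right
  at 8: both 29 and 45 > 8, go right
  at 29: 29 <= 29 <= 45, this is the LCA
LCA = 29


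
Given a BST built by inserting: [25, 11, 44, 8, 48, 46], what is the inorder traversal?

Tree insertion order: [25, 11, 44, 8, 48, 46]
Tree (level-order array): [25, 11, 44, 8, None, None, 48, None, None, 46]
Inorder traversal: [8, 11, 25, 44, 46, 48]


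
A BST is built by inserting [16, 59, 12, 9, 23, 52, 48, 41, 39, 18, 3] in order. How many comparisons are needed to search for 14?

Search path for 14: 16 -> 12
Found: False
Comparisons: 2


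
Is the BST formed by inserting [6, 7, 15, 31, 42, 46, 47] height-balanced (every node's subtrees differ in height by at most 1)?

Tree (level-order array): [6, None, 7, None, 15, None, 31, None, 42, None, 46, None, 47]
Definition: a tree is height-balanced if, at every node, |h(left) - h(right)| <= 1 (empty subtree has height -1).
Bottom-up per-node check:
  node 47: h_left=-1, h_right=-1, diff=0 [OK], height=0
  node 46: h_left=-1, h_right=0, diff=1 [OK], height=1
  node 42: h_left=-1, h_right=1, diff=2 [FAIL (|-1-1|=2 > 1)], height=2
  node 31: h_left=-1, h_right=2, diff=3 [FAIL (|-1-2|=3 > 1)], height=3
  node 15: h_left=-1, h_right=3, diff=4 [FAIL (|-1-3|=4 > 1)], height=4
  node 7: h_left=-1, h_right=4, diff=5 [FAIL (|-1-4|=5 > 1)], height=5
  node 6: h_left=-1, h_right=5, diff=6 [FAIL (|-1-5|=6 > 1)], height=6
Node 42 violates the condition: |-1 - 1| = 2 > 1.
Result: Not balanced


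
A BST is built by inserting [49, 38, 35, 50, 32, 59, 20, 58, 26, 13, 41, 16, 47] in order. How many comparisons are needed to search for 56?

Search path for 56: 49 -> 50 -> 59 -> 58
Found: False
Comparisons: 4


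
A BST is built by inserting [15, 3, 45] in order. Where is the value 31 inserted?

Starting tree (level order): [15, 3, 45]
Insertion path: 15 -> 45
Result: insert 31 as left child of 45
Final tree (level order): [15, 3, 45, None, None, 31]


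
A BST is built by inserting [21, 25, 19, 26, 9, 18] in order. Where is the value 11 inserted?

Starting tree (level order): [21, 19, 25, 9, None, None, 26, None, 18]
Insertion path: 21 -> 19 -> 9 -> 18
Result: insert 11 as left child of 18
Final tree (level order): [21, 19, 25, 9, None, None, 26, None, 18, None, None, 11]


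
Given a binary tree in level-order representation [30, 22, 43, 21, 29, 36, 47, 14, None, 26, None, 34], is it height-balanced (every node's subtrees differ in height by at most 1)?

Tree (level-order array): [30, 22, 43, 21, 29, 36, 47, 14, None, 26, None, 34]
Definition: a tree is height-balanced if, at every node, |h(left) - h(right)| <= 1 (empty subtree has height -1).
Bottom-up per-node check:
  node 14: h_left=-1, h_right=-1, diff=0 [OK], height=0
  node 21: h_left=0, h_right=-1, diff=1 [OK], height=1
  node 26: h_left=-1, h_right=-1, diff=0 [OK], height=0
  node 29: h_left=0, h_right=-1, diff=1 [OK], height=1
  node 22: h_left=1, h_right=1, diff=0 [OK], height=2
  node 34: h_left=-1, h_right=-1, diff=0 [OK], height=0
  node 36: h_left=0, h_right=-1, diff=1 [OK], height=1
  node 47: h_left=-1, h_right=-1, diff=0 [OK], height=0
  node 43: h_left=1, h_right=0, diff=1 [OK], height=2
  node 30: h_left=2, h_right=2, diff=0 [OK], height=3
All nodes satisfy the balance condition.
Result: Balanced


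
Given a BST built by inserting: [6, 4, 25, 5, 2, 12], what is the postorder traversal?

Tree insertion order: [6, 4, 25, 5, 2, 12]
Tree (level-order array): [6, 4, 25, 2, 5, 12]
Postorder traversal: [2, 5, 4, 12, 25, 6]


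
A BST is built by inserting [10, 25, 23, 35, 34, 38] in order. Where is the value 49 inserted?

Starting tree (level order): [10, None, 25, 23, 35, None, None, 34, 38]
Insertion path: 10 -> 25 -> 35 -> 38
Result: insert 49 as right child of 38
Final tree (level order): [10, None, 25, 23, 35, None, None, 34, 38, None, None, None, 49]


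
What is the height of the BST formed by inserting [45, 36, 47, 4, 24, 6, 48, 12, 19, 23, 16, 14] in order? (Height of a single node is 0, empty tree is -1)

Insertion order: [45, 36, 47, 4, 24, 6, 48, 12, 19, 23, 16, 14]
Tree (level-order array): [45, 36, 47, 4, None, None, 48, None, 24, None, None, 6, None, None, 12, None, 19, 16, 23, 14]
Compute height bottom-up (empty subtree = -1):
  height(14) = 1 + max(-1, -1) = 0
  height(16) = 1 + max(0, -1) = 1
  height(23) = 1 + max(-1, -1) = 0
  height(19) = 1 + max(1, 0) = 2
  height(12) = 1 + max(-1, 2) = 3
  height(6) = 1 + max(-1, 3) = 4
  height(24) = 1 + max(4, -1) = 5
  height(4) = 1 + max(-1, 5) = 6
  height(36) = 1 + max(6, -1) = 7
  height(48) = 1 + max(-1, -1) = 0
  height(47) = 1 + max(-1, 0) = 1
  height(45) = 1 + max(7, 1) = 8
Height = 8


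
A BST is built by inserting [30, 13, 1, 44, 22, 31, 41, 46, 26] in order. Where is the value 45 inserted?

Starting tree (level order): [30, 13, 44, 1, 22, 31, 46, None, None, None, 26, None, 41]
Insertion path: 30 -> 44 -> 46
Result: insert 45 as left child of 46
Final tree (level order): [30, 13, 44, 1, 22, 31, 46, None, None, None, 26, None, 41, 45]


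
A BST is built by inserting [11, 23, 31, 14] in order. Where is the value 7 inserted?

Starting tree (level order): [11, None, 23, 14, 31]
Insertion path: 11
Result: insert 7 as left child of 11
Final tree (level order): [11, 7, 23, None, None, 14, 31]


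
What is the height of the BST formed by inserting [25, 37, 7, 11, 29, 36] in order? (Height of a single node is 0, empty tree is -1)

Insertion order: [25, 37, 7, 11, 29, 36]
Tree (level-order array): [25, 7, 37, None, 11, 29, None, None, None, None, 36]
Compute height bottom-up (empty subtree = -1):
  height(11) = 1 + max(-1, -1) = 0
  height(7) = 1 + max(-1, 0) = 1
  height(36) = 1 + max(-1, -1) = 0
  height(29) = 1 + max(-1, 0) = 1
  height(37) = 1 + max(1, -1) = 2
  height(25) = 1 + max(1, 2) = 3
Height = 3


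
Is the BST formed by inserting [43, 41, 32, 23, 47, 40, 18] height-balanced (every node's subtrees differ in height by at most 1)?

Tree (level-order array): [43, 41, 47, 32, None, None, None, 23, 40, 18]
Definition: a tree is height-balanced if, at every node, |h(left) - h(right)| <= 1 (empty subtree has height -1).
Bottom-up per-node check:
  node 18: h_left=-1, h_right=-1, diff=0 [OK], height=0
  node 23: h_left=0, h_right=-1, diff=1 [OK], height=1
  node 40: h_left=-1, h_right=-1, diff=0 [OK], height=0
  node 32: h_left=1, h_right=0, diff=1 [OK], height=2
  node 41: h_left=2, h_right=-1, diff=3 [FAIL (|2--1|=3 > 1)], height=3
  node 47: h_left=-1, h_right=-1, diff=0 [OK], height=0
  node 43: h_left=3, h_right=0, diff=3 [FAIL (|3-0|=3 > 1)], height=4
Node 41 violates the condition: |2 - -1| = 3 > 1.
Result: Not balanced


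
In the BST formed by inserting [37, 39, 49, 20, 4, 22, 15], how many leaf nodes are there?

Tree built from: [37, 39, 49, 20, 4, 22, 15]
Tree (level-order array): [37, 20, 39, 4, 22, None, 49, None, 15]
Rule: A leaf has 0 children.
Per-node child counts:
  node 37: 2 child(ren)
  node 20: 2 child(ren)
  node 4: 1 child(ren)
  node 15: 0 child(ren)
  node 22: 0 child(ren)
  node 39: 1 child(ren)
  node 49: 0 child(ren)
Matching nodes: [15, 22, 49]
Count of leaf nodes: 3


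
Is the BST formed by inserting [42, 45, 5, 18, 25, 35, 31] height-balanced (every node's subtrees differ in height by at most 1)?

Tree (level-order array): [42, 5, 45, None, 18, None, None, None, 25, None, 35, 31]
Definition: a tree is height-balanced if, at every node, |h(left) - h(right)| <= 1 (empty subtree has height -1).
Bottom-up per-node check:
  node 31: h_left=-1, h_right=-1, diff=0 [OK], height=0
  node 35: h_left=0, h_right=-1, diff=1 [OK], height=1
  node 25: h_left=-1, h_right=1, diff=2 [FAIL (|-1-1|=2 > 1)], height=2
  node 18: h_left=-1, h_right=2, diff=3 [FAIL (|-1-2|=3 > 1)], height=3
  node 5: h_left=-1, h_right=3, diff=4 [FAIL (|-1-3|=4 > 1)], height=4
  node 45: h_left=-1, h_right=-1, diff=0 [OK], height=0
  node 42: h_left=4, h_right=0, diff=4 [FAIL (|4-0|=4 > 1)], height=5
Node 25 violates the condition: |-1 - 1| = 2 > 1.
Result: Not balanced


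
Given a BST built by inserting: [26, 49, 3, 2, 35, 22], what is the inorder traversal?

Tree insertion order: [26, 49, 3, 2, 35, 22]
Tree (level-order array): [26, 3, 49, 2, 22, 35]
Inorder traversal: [2, 3, 22, 26, 35, 49]


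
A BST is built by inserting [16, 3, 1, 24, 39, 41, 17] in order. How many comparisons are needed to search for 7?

Search path for 7: 16 -> 3
Found: False
Comparisons: 2


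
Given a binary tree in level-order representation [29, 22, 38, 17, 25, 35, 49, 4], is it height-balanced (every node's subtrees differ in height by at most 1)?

Tree (level-order array): [29, 22, 38, 17, 25, 35, 49, 4]
Definition: a tree is height-balanced if, at every node, |h(left) - h(right)| <= 1 (empty subtree has height -1).
Bottom-up per-node check:
  node 4: h_left=-1, h_right=-1, diff=0 [OK], height=0
  node 17: h_left=0, h_right=-1, diff=1 [OK], height=1
  node 25: h_left=-1, h_right=-1, diff=0 [OK], height=0
  node 22: h_left=1, h_right=0, diff=1 [OK], height=2
  node 35: h_left=-1, h_right=-1, diff=0 [OK], height=0
  node 49: h_left=-1, h_right=-1, diff=0 [OK], height=0
  node 38: h_left=0, h_right=0, diff=0 [OK], height=1
  node 29: h_left=2, h_right=1, diff=1 [OK], height=3
All nodes satisfy the balance condition.
Result: Balanced


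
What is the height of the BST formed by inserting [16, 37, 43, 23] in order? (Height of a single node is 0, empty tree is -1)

Insertion order: [16, 37, 43, 23]
Tree (level-order array): [16, None, 37, 23, 43]
Compute height bottom-up (empty subtree = -1):
  height(23) = 1 + max(-1, -1) = 0
  height(43) = 1 + max(-1, -1) = 0
  height(37) = 1 + max(0, 0) = 1
  height(16) = 1 + max(-1, 1) = 2
Height = 2


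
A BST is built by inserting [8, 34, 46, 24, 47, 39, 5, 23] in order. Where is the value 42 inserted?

Starting tree (level order): [8, 5, 34, None, None, 24, 46, 23, None, 39, 47]
Insertion path: 8 -> 34 -> 46 -> 39
Result: insert 42 as right child of 39
Final tree (level order): [8, 5, 34, None, None, 24, 46, 23, None, 39, 47, None, None, None, 42]


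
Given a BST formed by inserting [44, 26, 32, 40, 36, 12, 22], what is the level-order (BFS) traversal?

Tree insertion order: [44, 26, 32, 40, 36, 12, 22]
Tree (level-order array): [44, 26, None, 12, 32, None, 22, None, 40, None, None, 36]
BFS from the root, enqueuing left then right child of each popped node:
  queue [44] -> pop 44, enqueue [26], visited so far: [44]
  queue [26] -> pop 26, enqueue [12, 32], visited so far: [44, 26]
  queue [12, 32] -> pop 12, enqueue [22], visited so far: [44, 26, 12]
  queue [32, 22] -> pop 32, enqueue [40], visited so far: [44, 26, 12, 32]
  queue [22, 40] -> pop 22, enqueue [none], visited so far: [44, 26, 12, 32, 22]
  queue [40] -> pop 40, enqueue [36], visited so far: [44, 26, 12, 32, 22, 40]
  queue [36] -> pop 36, enqueue [none], visited so far: [44, 26, 12, 32, 22, 40, 36]
Result: [44, 26, 12, 32, 22, 40, 36]


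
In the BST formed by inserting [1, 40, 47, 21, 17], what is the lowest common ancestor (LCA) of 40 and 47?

Tree insertion order: [1, 40, 47, 21, 17]
Tree (level-order array): [1, None, 40, 21, 47, 17]
In a BST, the LCA of p=40, q=47 is the first node v on the
root-to-leaf path with p <= v <= q (go left if both < v, right if both > v).
Walk from root:
  at 1: both 40 and 47 > 1, go right
  at 40: 40 <= 40 <= 47, this is the LCA
LCA = 40


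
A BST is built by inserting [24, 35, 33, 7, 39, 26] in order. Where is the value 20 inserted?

Starting tree (level order): [24, 7, 35, None, None, 33, 39, 26]
Insertion path: 24 -> 7
Result: insert 20 as right child of 7
Final tree (level order): [24, 7, 35, None, 20, 33, 39, None, None, 26]


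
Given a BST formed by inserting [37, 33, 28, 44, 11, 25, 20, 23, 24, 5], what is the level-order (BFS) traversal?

Tree insertion order: [37, 33, 28, 44, 11, 25, 20, 23, 24, 5]
Tree (level-order array): [37, 33, 44, 28, None, None, None, 11, None, 5, 25, None, None, 20, None, None, 23, None, 24]
BFS from the root, enqueuing left then right child of each popped node:
  queue [37] -> pop 37, enqueue [33, 44], visited so far: [37]
  queue [33, 44] -> pop 33, enqueue [28], visited so far: [37, 33]
  queue [44, 28] -> pop 44, enqueue [none], visited so far: [37, 33, 44]
  queue [28] -> pop 28, enqueue [11], visited so far: [37, 33, 44, 28]
  queue [11] -> pop 11, enqueue [5, 25], visited so far: [37, 33, 44, 28, 11]
  queue [5, 25] -> pop 5, enqueue [none], visited so far: [37, 33, 44, 28, 11, 5]
  queue [25] -> pop 25, enqueue [20], visited so far: [37, 33, 44, 28, 11, 5, 25]
  queue [20] -> pop 20, enqueue [23], visited so far: [37, 33, 44, 28, 11, 5, 25, 20]
  queue [23] -> pop 23, enqueue [24], visited so far: [37, 33, 44, 28, 11, 5, 25, 20, 23]
  queue [24] -> pop 24, enqueue [none], visited so far: [37, 33, 44, 28, 11, 5, 25, 20, 23, 24]
Result: [37, 33, 44, 28, 11, 5, 25, 20, 23, 24]


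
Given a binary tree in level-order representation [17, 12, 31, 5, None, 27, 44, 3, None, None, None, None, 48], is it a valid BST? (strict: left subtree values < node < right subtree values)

Level-order array: [17, 12, 31, 5, None, 27, 44, 3, None, None, None, None, 48]
Validate using subtree bounds (lo, hi): at each node, require lo < value < hi,
then recurse left with hi=value and right with lo=value.
Preorder trace (stopping at first violation):
  at node 17 with bounds (-inf, +inf): OK
  at node 12 with bounds (-inf, 17): OK
  at node 5 with bounds (-inf, 12): OK
  at node 3 with bounds (-inf, 5): OK
  at node 31 with bounds (17, +inf): OK
  at node 27 with bounds (17, 31): OK
  at node 44 with bounds (31, +inf): OK
  at node 48 with bounds (44, +inf): OK
No violation found at any node.
Result: Valid BST


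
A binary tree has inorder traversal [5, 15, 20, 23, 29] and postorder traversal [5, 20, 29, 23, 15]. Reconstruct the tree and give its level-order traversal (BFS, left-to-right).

Inorder:   [5, 15, 20, 23, 29]
Postorder: [5, 20, 29, 23, 15]
Algorithm: postorder visits root last, so walk postorder right-to-left;
each value is the root of the current inorder slice — split it at that
value, recurse on the right subtree first, then the left.
Recursive splits:
  root=15; inorder splits into left=[5], right=[20, 23, 29]
  root=23; inorder splits into left=[20], right=[29]
  root=29; inorder splits into left=[], right=[]
  root=20; inorder splits into left=[], right=[]
  root=5; inorder splits into left=[], right=[]
Reconstructed level-order: [15, 5, 23, 20, 29]


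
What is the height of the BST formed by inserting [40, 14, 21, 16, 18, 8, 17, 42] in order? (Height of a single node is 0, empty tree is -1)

Insertion order: [40, 14, 21, 16, 18, 8, 17, 42]
Tree (level-order array): [40, 14, 42, 8, 21, None, None, None, None, 16, None, None, 18, 17]
Compute height bottom-up (empty subtree = -1):
  height(8) = 1 + max(-1, -1) = 0
  height(17) = 1 + max(-1, -1) = 0
  height(18) = 1 + max(0, -1) = 1
  height(16) = 1 + max(-1, 1) = 2
  height(21) = 1 + max(2, -1) = 3
  height(14) = 1 + max(0, 3) = 4
  height(42) = 1 + max(-1, -1) = 0
  height(40) = 1 + max(4, 0) = 5
Height = 5


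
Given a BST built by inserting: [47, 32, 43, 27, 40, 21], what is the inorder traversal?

Tree insertion order: [47, 32, 43, 27, 40, 21]
Tree (level-order array): [47, 32, None, 27, 43, 21, None, 40]
Inorder traversal: [21, 27, 32, 40, 43, 47]


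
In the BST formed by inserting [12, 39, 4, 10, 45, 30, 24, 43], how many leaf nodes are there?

Tree built from: [12, 39, 4, 10, 45, 30, 24, 43]
Tree (level-order array): [12, 4, 39, None, 10, 30, 45, None, None, 24, None, 43]
Rule: A leaf has 0 children.
Per-node child counts:
  node 12: 2 child(ren)
  node 4: 1 child(ren)
  node 10: 0 child(ren)
  node 39: 2 child(ren)
  node 30: 1 child(ren)
  node 24: 0 child(ren)
  node 45: 1 child(ren)
  node 43: 0 child(ren)
Matching nodes: [10, 24, 43]
Count of leaf nodes: 3


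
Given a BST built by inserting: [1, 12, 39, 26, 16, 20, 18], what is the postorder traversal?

Tree insertion order: [1, 12, 39, 26, 16, 20, 18]
Tree (level-order array): [1, None, 12, None, 39, 26, None, 16, None, None, 20, 18]
Postorder traversal: [18, 20, 16, 26, 39, 12, 1]


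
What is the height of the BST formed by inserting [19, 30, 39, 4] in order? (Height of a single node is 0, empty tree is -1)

Insertion order: [19, 30, 39, 4]
Tree (level-order array): [19, 4, 30, None, None, None, 39]
Compute height bottom-up (empty subtree = -1):
  height(4) = 1 + max(-1, -1) = 0
  height(39) = 1 + max(-1, -1) = 0
  height(30) = 1 + max(-1, 0) = 1
  height(19) = 1 + max(0, 1) = 2
Height = 2


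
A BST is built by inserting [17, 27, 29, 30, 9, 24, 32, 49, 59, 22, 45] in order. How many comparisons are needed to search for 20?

Search path for 20: 17 -> 27 -> 24 -> 22
Found: False
Comparisons: 4


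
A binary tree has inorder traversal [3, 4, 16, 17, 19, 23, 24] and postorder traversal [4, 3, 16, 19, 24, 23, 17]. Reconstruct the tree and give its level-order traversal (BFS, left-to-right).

Inorder:   [3, 4, 16, 17, 19, 23, 24]
Postorder: [4, 3, 16, 19, 24, 23, 17]
Algorithm: postorder visits root last, so walk postorder right-to-left;
each value is the root of the current inorder slice — split it at that
value, recurse on the right subtree first, then the left.
Recursive splits:
  root=17; inorder splits into left=[3, 4, 16], right=[19, 23, 24]
  root=23; inorder splits into left=[19], right=[24]
  root=24; inorder splits into left=[], right=[]
  root=19; inorder splits into left=[], right=[]
  root=16; inorder splits into left=[3, 4], right=[]
  root=3; inorder splits into left=[], right=[4]
  root=4; inorder splits into left=[], right=[]
Reconstructed level-order: [17, 16, 23, 3, 19, 24, 4]


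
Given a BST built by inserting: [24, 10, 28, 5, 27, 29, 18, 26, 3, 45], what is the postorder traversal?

Tree insertion order: [24, 10, 28, 5, 27, 29, 18, 26, 3, 45]
Tree (level-order array): [24, 10, 28, 5, 18, 27, 29, 3, None, None, None, 26, None, None, 45]
Postorder traversal: [3, 5, 18, 10, 26, 27, 45, 29, 28, 24]


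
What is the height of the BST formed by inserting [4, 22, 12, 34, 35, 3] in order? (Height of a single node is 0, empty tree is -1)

Insertion order: [4, 22, 12, 34, 35, 3]
Tree (level-order array): [4, 3, 22, None, None, 12, 34, None, None, None, 35]
Compute height bottom-up (empty subtree = -1):
  height(3) = 1 + max(-1, -1) = 0
  height(12) = 1 + max(-1, -1) = 0
  height(35) = 1 + max(-1, -1) = 0
  height(34) = 1 + max(-1, 0) = 1
  height(22) = 1 + max(0, 1) = 2
  height(4) = 1 + max(0, 2) = 3
Height = 3


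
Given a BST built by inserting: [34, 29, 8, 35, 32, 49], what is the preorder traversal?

Tree insertion order: [34, 29, 8, 35, 32, 49]
Tree (level-order array): [34, 29, 35, 8, 32, None, 49]
Preorder traversal: [34, 29, 8, 32, 35, 49]


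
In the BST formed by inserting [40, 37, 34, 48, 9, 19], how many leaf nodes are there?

Tree built from: [40, 37, 34, 48, 9, 19]
Tree (level-order array): [40, 37, 48, 34, None, None, None, 9, None, None, 19]
Rule: A leaf has 0 children.
Per-node child counts:
  node 40: 2 child(ren)
  node 37: 1 child(ren)
  node 34: 1 child(ren)
  node 9: 1 child(ren)
  node 19: 0 child(ren)
  node 48: 0 child(ren)
Matching nodes: [19, 48]
Count of leaf nodes: 2


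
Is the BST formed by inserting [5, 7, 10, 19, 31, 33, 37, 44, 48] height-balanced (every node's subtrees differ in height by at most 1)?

Tree (level-order array): [5, None, 7, None, 10, None, 19, None, 31, None, 33, None, 37, None, 44, None, 48]
Definition: a tree is height-balanced if, at every node, |h(left) - h(right)| <= 1 (empty subtree has height -1).
Bottom-up per-node check:
  node 48: h_left=-1, h_right=-1, diff=0 [OK], height=0
  node 44: h_left=-1, h_right=0, diff=1 [OK], height=1
  node 37: h_left=-1, h_right=1, diff=2 [FAIL (|-1-1|=2 > 1)], height=2
  node 33: h_left=-1, h_right=2, diff=3 [FAIL (|-1-2|=3 > 1)], height=3
  node 31: h_left=-1, h_right=3, diff=4 [FAIL (|-1-3|=4 > 1)], height=4
  node 19: h_left=-1, h_right=4, diff=5 [FAIL (|-1-4|=5 > 1)], height=5
  node 10: h_left=-1, h_right=5, diff=6 [FAIL (|-1-5|=6 > 1)], height=6
  node 7: h_left=-1, h_right=6, diff=7 [FAIL (|-1-6|=7 > 1)], height=7
  node 5: h_left=-1, h_right=7, diff=8 [FAIL (|-1-7|=8 > 1)], height=8
Node 37 violates the condition: |-1 - 1| = 2 > 1.
Result: Not balanced


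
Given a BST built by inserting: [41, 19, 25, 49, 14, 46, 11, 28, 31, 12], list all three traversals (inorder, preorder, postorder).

Tree insertion order: [41, 19, 25, 49, 14, 46, 11, 28, 31, 12]
Tree (level-order array): [41, 19, 49, 14, 25, 46, None, 11, None, None, 28, None, None, None, 12, None, 31]
Inorder (L, root, R): [11, 12, 14, 19, 25, 28, 31, 41, 46, 49]
Preorder (root, L, R): [41, 19, 14, 11, 12, 25, 28, 31, 49, 46]
Postorder (L, R, root): [12, 11, 14, 31, 28, 25, 19, 46, 49, 41]


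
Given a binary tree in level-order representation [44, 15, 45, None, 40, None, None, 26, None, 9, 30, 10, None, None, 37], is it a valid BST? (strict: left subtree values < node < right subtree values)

Level-order array: [44, 15, 45, None, 40, None, None, 26, None, 9, 30, 10, None, None, 37]
Validate using subtree bounds (lo, hi): at each node, require lo < value < hi,
then recurse left with hi=value and right with lo=value.
Preorder trace (stopping at first violation):
  at node 44 with bounds (-inf, +inf): OK
  at node 15 with bounds (-inf, 44): OK
  at node 40 with bounds (15, 44): OK
  at node 26 with bounds (15, 40): OK
  at node 9 with bounds (15, 26): VIOLATION
Node 9 violates its bound: not (15 < 9 < 26).
Result: Not a valid BST


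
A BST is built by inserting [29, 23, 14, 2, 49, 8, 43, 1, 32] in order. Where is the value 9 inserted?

Starting tree (level order): [29, 23, 49, 14, None, 43, None, 2, None, 32, None, 1, 8]
Insertion path: 29 -> 23 -> 14 -> 2 -> 8
Result: insert 9 as right child of 8
Final tree (level order): [29, 23, 49, 14, None, 43, None, 2, None, 32, None, 1, 8, None, None, None, None, None, 9]


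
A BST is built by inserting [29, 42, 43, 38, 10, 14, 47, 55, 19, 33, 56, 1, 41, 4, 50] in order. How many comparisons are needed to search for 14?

Search path for 14: 29 -> 10 -> 14
Found: True
Comparisons: 3


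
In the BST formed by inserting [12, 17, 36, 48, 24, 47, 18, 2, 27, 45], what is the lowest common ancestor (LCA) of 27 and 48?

Tree insertion order: [12, 17, 36, 48, 24, 47, 18, 2, 27, 45]
Tree (level-order array): [12, 2, 17, None, None, None, 36, 24, 48, 18, 27, 47, None, None, None, None, None, 45]
In a BST, the LCA of p=27, q=48 is the first node v on the
root-to-leaf path with p <= v <= q (go left if both < v, right if both > v).
Walk from root:
  at 12: both 27 and 48 > 12, go right
  at 17: both 27 and 48 > 17, go right
  at 36: 27 <= 36 <= 48, this is the LCA
LCA = 36


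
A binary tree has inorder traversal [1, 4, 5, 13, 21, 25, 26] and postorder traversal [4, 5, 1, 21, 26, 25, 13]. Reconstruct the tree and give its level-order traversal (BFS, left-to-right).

Inorder:   [1, 4, 5, 13, 21, 25, 26]
Postorder: [4, 5, 1, 21, 26, 25, 13]
Algorithm: postorder visits root last, so walk postorder right-to-left;
each value is the root of the current inorder slice — split it at that
value, recurse on the right subtree first, then the left.
Recursive splits:
  root=13; inorder splits into left=[1, 4, 5], right=[21, 25, 26]
  root=25; inorder splits into left=[21], right=[26]
  root=26; inorder splits into left=[], right=[]
  root=21; inorder splits into left=[], right=[]
  root=1; inorder splits into left=[], right=[4, 5]
  root=5; inorder splits into left=[4], right=[]
  root=4; inorder splits into left=[], right=[]
Reconstructed level-order: [13, 1, 25, 5, 21, 26, 4]


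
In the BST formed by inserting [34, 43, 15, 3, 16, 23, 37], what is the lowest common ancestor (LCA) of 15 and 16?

Tree insertion order: [34, 43, 15, 3, 16, 23, 37]
Tree (level-order array): [34, 15, 43, 3, 16, 37, None, None, None, None, 23]
In a BST, the LCA of p=15, q=16 is the first node v on the
root-to-leaf path with p <= v <= q (go left if both < v, right if both > v).
Walk from root:
  at 34: both 15 and 16 < 34, go left
  at 15: 15 <= 15 <= 16, this is the LCA
LCA = 15


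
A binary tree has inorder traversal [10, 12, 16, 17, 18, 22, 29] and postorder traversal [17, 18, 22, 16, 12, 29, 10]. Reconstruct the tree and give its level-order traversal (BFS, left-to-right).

Inorder:   [10, 12, 16, 17, 18, 22, 29]
Postorder: [17, 18, 22, 16, 12, 29, 10]
Algorithm: postorder visits root last, so walk postorder right-to-left;
each value is the root of the current inorder slice — split it at that
value, recurse on the right subtree first, then the left.
Recursive splits:
  root=10; inorder splits into left=[], right=[12, 16, 17, 18, 22, 29]
  root=29; inorder splits into left=[12, 16, 17, 18, 22], right=[]
  root=12; inorder splits into left=[], right=[16, 17, 18, 22]
  root=16; inorder splits into left=[], right=[17, 18, 22]
  root=22; inorder splits into left=[17, 18], right=[]
  root=18; inorder splits into left=[17], right=[]
  root=17; inorder splits into left=[], right=[]
Reconstructed level-order: [10, 29, 12, 16, 22, 18, 17]


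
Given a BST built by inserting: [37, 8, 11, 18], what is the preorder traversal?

Tree insertion order: [37, 8, 11, 18]
Tree (level-order array): [37, 8, None, None, 11, None, 18]
Preorder traversal: [37, 8, 11, 18]


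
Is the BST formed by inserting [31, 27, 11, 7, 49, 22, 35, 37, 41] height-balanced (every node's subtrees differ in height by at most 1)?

Tree (level-order array): [31, 27, 49, 11, None, 35, None, 7, 22, None, 37, None, None, None, None, None, 41]
Definition: a tree is height-balanced if, at every node, |h(left) - h(right)| <= 1 (empty subtree has height -1).
Bottom-up per-node check:
  node 7: h_left=-1, h_right=-1, diff=0 [OK], height=0
  node 22: h_left=-1, h_right=-1, diff=0 [OK], height=0
  node 11: h_left=0, h_right=0, diff=0 [OK], height=1
  node 27: h_left=1, h_right=-1, diff=2 [FAIL (|1--1|=2 > 1)], height=2
  node 41: h_left=-1, h_right=-1, diff=0 [OK], height=0
  node 37: h_left=-1, h_right=0, diff=1 [OK], height=1
  node 35: h_left=-1, h_right=1, diff=2 [FAIL (|-1-1|=2 > 1)], height=2
  node 49: h_left=2, h_right=-1, diff=3 [FAIL (|2--1|=3 > 1)], height=3
  node 31: h_left=2, h_right=3, diff=1 [OK], height=4
Node 27 violates the condition: |1 - -1| = 2 > 1.
Result: Not balanced


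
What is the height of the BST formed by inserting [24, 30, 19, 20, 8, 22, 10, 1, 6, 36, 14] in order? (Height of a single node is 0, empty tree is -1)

Insertion order: [24, 30, 19, 20, 8, 22, 10, 1, 6, 36, 14]
Tree (level-order array): [24, 19, 30, 8, 20, None, 36, 1, 10, None, 22, None, None, None, 6, None, 14]
Compute height bottom-up (empty subtree = -1):
  height(6) = 1 + max(-1, -1) = 0
  height(1) = 1 + max(-1, 0) = 1
  height(14) = 1 + max(-1, -1) = 0
  height(10) = 1 + max(-1, 0) = 1
  height(8) = 1 + max(1, 1) = 2
  height(22) = 1 + max(-1, -1) = 0
  height(20) = 1 + max(-1, 0) = 1
  height(19) = 1 + max(2, 1) = 3
  height(36) = 1 + max(-1, -1) = 0
  height(30) = 1 + max(-1, 0) = 1
  height(24) = 1 + max(3, 1) = 4
Height = 4


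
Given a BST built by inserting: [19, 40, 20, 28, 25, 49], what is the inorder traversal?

Tree insertion order: [19, 40, 20, 28, 25, 49]
Tree (level-order array): [19, None, 40, 20, 49, None, 28, None, None, 25]
Inorder traversal: [19, 20, 25, 28, 40, 49]


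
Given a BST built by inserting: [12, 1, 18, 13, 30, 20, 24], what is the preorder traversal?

Tree insertion order: [12, 1, 18, 13, 30, 20, 24]
Tree (level-order array): [12, 1, 18, None, None, 13, 30, None, None, 20, None, None, 24]
Preorder traversal: [12, 1, 18, 13, 30, 20, 24]


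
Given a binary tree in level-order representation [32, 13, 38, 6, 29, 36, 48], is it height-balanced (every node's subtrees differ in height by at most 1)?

Tree (level-order array): [32, 13, 38, 6, 29, 36, 48]
Definition: a tree is height-balanced if, at every node, |h(left) - h(right)| <= 1 (empty subtree has height -1).
Bottom-up per-node check:
  node 6: h_left=-1, h_right=-1, diff=0 [OK], height=0
  node 29: h_left=-1, h_right=-1, diff=0 [OK], height=0
  node 13: h_left=0, h_right=0, diff=0 [OK], height=1
  node 36: h_left=-1, h_right=-1, diff=0 [OK], height=0
  node 48: h_left=-1, h_right=-1, diff=0 [OK], height=0
  node 38: h_left=0, h_right=0, diff=0 [OK], height=1
  node 32: h_left=1, h_right=1, diff=0 [OK], height=2
All nodes satisfy the balance condition.
Result: Balanced


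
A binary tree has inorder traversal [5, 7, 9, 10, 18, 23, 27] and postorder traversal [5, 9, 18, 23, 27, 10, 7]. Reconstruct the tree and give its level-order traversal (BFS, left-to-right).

Inorder:   [5, 7, 9, 10, 18, 23, 27]
Postorder: [5, 9, 18, 23, 27, 10, 7]
Algorithm: postorder visits root last, so walk postorder right-to-left;
each value is the root of the current inorder slice — split it at that
value, recurse on the right subtree first, then the left.
Recursive splits:
  root=7; inorder splits into left=[5], right=[9, 10, 18, 23, 27]
  root=10; inorder splits into left=[9], right=[18, 23, 27]
  root=27; inorder splits into left=[18, 23], right=[]
  root=23; inorder splits into left=[18], right=[]
  root=18; inorder splits into left=[], right=[]
  root=9; inorder splits into left=[], right=[]
  root=5; inorder splits into left=[], right=[]
Reconstructed level-order: [7, 5, 10, 9, 27, 23, 18]


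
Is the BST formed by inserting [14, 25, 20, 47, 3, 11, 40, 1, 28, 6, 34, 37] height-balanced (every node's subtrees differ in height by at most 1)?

Tree (level-order array): [14, 3, 25, 1, 11, 20, 47, None, None, 6, None, None, None, 40, None, None, None, 28, None, None, 34, None, 37]
Definition: a tree is height-balanced if, at every node, |h(left) - h(right)| <= 1 (empty subtree has height -1).
Bottom-up per-node check:
  node 1: h_left=-1, h_right=-1, diff=0 [OK], height=0
  node 6: h_left=-1, h_right=-1, diff=0 [OK], height=0
  node 11: h_left=0, h_right=-1, diff=1 [OK], height=1
  node 3: h_left=0, h_right=1, diff=1 [OK], height=2
  node 20: h_left=-1, h_right=-1, diff=0 [OK], height=0
  node 37: h_left=-1, h_right=-1, diff=0 [OK], height=0
  node 34: h_left=-1, h_right=0, diff=1 [OK], height=1
  node 28: h_left=-1, h_right=1, diff=2 [FAIL (|-1-1|=2 > 1)], height=2
  node 40: h_left=2, h_right=-1, diff=3 [FAIL (|2--1|=3 > 1)], height=3
  node 47: h_left=3, h_right=-1, diff=4 [FAIL (|3--1|=4 > 1)], height=4
  node 25: h_left=0, h_right=4, diff=4 [FAIL (|0-4|=4 > 1)], height=5
  node 14: h_left=2, h_right=5, diff=3 [FAIL (|2-5|=3 > 1)], height=6
Node 28 violates the condition: |-1 - 1| = 2 > 1.
Result: Not balanced


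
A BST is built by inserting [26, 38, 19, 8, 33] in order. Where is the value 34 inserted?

Starting tree (level order): [26, 19, 38, 8, None, 33]
Insertion path: 26 -> 38 -> 33
Result: insert 34 as right child of 33
Final tree (level order): [26, 19, 38, 8, None, 33, None, None, None, None, 34]


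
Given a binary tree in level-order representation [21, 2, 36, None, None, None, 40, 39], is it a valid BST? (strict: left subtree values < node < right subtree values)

Level-order array: [21, 2, 36, None, None, None, 40, 39]
Validate using subtree bounds (lo, hi): at each node, require lo < value < hi,
then recurse left with hi=value and right with lo=value.
Preorder trace (stopping at first violation):
  at node 21 with bounds (-inf, +inf): OK
  at node 2 with bounds (-inf, 21): OK
  at node 36 with bounds (21, +inf): OK
  at node 40 with bounds (36, +inf): OK
  at node 39 with bounds (36, 40): OK
No violation found at any node.
Result: Valid BST


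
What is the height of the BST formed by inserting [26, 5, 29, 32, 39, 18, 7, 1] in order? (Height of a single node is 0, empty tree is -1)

Insertion order: [26, 5, 29, 32, 39, 18, 7, 1]
Tree (level-order array): [26, 5, 29, 1, 18, None, 32, None, None, 7, None, None, 39]
Compute height bottom-up (empty subtree = -1):
  height(1) = 1 + max(-1, -1) = 0
  height(7) = 1 + max(-1, -1) = 0
  height(18) = 1 + max(0, -1) = 1
  height(5) = 1 + max(0, 1) = 2
  height(39) = 1 + max(-1, -1) = 0
  height(32) = 1 + max(-1, 0) = 1
  height(29) = 1 + max(-1, 1) = 2
  height(26) = 1 + max(2, 2) = 3
Height = 3


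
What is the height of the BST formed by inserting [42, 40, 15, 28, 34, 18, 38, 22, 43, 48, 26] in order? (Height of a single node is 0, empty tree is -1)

Insertion order: [42, 40, 15, 28, 34, 18, 38, 22, 43, 48, 26]
Tree (level-order array): [42, 40, 43, 15, None, None, 48, None, 28, None, None, 18, 34, None, 22, None, 38, None, 26]
Compute height bottom-up (empty subtree = -1):
  height(26) = 1 + max(-1, -1) = 0
  height(22) = 1 + max(-1, 0) = 1
  height(18) = 1 + max(-1, 1) = 2
  height(38) = 1 + max(-1, -1) = 0
  height(34) = 1 + max(-1, 0) = 1
  height(28) = 1 + max(2, 1) = 3
  height(15) = 1 + max(-1, 3) = 4
  height(40) = 1 + max(4, -1) = 5
  height(48) = 1 + max(-1, -1) = 0
  height(43) = 1 + max(-1, 0) = 1
  height(42) = 1 + max(5, 1) = 6
Height = 6


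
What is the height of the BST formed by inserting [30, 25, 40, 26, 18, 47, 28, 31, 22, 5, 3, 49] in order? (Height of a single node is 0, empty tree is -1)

Insertion order: [30, 25, 40, 26, 18, 47, 28, 31, 22, 5, 3, 49]
Tree (level-order array): [30, 25, 40, 18, 26, 31, 47, 5, 22, None, 28, None, None, None, 49, 3]
Compute height bottom-up (empty subtree = -1):
  height(3) = 1 + max(-1, -1) = 0
  height(5) = 1 + max(0, -1) = 1
  height(22) = 1 + max(-1, -1) = 0
  height(18) = 1 + max(1, 0) = 2
  height(28) = 1 + max(-1, -1) = 0
  height(26) = 1 + max(-1, 0) = 1
  height(25) = 1 + max(2, 1) = 3
  height(31) = 1 + max(-1, -1) = 0
  height(49) = 1 + max(-1, -1) = 0
  height(47) = 1 + max(-1, 0) = 1
  height(40) = 1 + max(0, 1) = 2
  height(30) = 1 + max(3, 2) = 4
Height = 4


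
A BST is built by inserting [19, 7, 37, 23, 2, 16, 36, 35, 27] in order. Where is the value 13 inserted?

Starting tree (level order): [19, 7, 37, 2, 16, 23, None, None, None, None, None, None, 36, 35, None, 27]
Insertion path: 19 -> 7 -> 16
Result: insert 13 as left child of 16
Final tree (level order): [19, 7, 37, 2, 16, 23, None, None, None, 13, None, None, 36, None, None, 35, None, 27]


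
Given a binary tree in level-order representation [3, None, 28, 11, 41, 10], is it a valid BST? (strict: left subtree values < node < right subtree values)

Level-order array: [3, None, 28, 11, 41, 10]
Validate using subtree bounds (lo, hi): at each node, require lo < value < hi,
then recurse left with hi=value and right with lo=value.
Preorder trace (stopping at first violation):
  at node 3 with bounds (-inf, +inf): OK
  at node 28 with bounds (3, +inf): OK
  at node 11 with bounds (3, 28): OK
  at node 10 with bounds (3, 11): OK
  at node 41 with bounds (28, +inf): OK
No violation found at any node.
Result: Valid BST


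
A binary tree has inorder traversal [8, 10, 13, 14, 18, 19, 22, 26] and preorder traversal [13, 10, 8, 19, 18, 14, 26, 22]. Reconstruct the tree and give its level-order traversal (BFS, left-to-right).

Inorder:  [8, 10, 13, 14, 18, 19, 22, 26]
Preorder: [13, 10, 8, 19, 18, 14, 26, 22]
Algorithm: preorder visits root first, so consume preorder in order;
for each root, split the current inorder slice at that value into
left-subtree inorder and right-subtree inorder, then recurse.
Recursive splits:
  root=13; inorder splits into left=[8, 10], right=[14, 18, 19, 22, 26]
  root=10; inorder splits into left=[8], right=[]
  root=8; inorder splits into left=[], right=[]
  root=19; inorder splits into left=[14, 18], right=[22, 26]
  root=18; inorder splits into left=[14], right=[]
  root=14; inorder splits into left=[], right=[]
  root=26; inorder splits into left=[22], right=[]
  root=22; inorder splits into left=[], right=[]
Reconstructed level-order: [13, 10, 19, 8, 18, 26, 14, 22]


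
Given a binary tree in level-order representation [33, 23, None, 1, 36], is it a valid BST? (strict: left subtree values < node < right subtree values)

Level-order array: [33, 23, None, 1, 36]
Validate using subtree bounds (lo, hi): at each node, require lo < value < hi,
then recurse left with hi=value and right with lo=value.
Preorder trace (stopping at first violation):
  at node 33 with bounds (-inf, +inf): OK
  at node 23 with bounds (-inf, 33): OK
  at node 1 with bounds (-inf, 23): OK
  at node 36 with bounds (23, 33): VIOLATION
Node 36 violates its bound: not (23 < 36 < 33).
Result: Not a valid BST


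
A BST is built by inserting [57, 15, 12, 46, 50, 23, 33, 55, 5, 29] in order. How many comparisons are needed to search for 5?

Search path for 5: 57 -> 15 -> 12 -> 5
Found: True
Comparisons: 4


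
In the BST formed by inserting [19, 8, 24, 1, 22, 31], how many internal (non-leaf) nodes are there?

Tree built from: [19, 8, 24, 1, 22, 31]
Tree (level-order array): [19, 8, 24, 1, None, 22, 31]
Rule: An internal node has at least one child.
Per-node child counts:
  node 19: 2 child(ren)
  node 8: 1 child(ren)
  node 1: 0 child(ren)
  node 24: 2 child(ren)
  node 22: 0 child(ren)
  node 31: 0 child(ren)
Matching nodes: [19, 8, 24]
Count of internal (non-leaf) nodes: 3


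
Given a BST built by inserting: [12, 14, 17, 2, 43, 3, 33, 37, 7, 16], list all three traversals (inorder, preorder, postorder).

Tree insertion order: [12, 14, 17, 2, 43, 3, 33, 37, 7, 16]
Tree (level-order array): [12, 2, 14, None, 3, None, 17, None, 7, 16, 43, None, None, None, None, 33, None, None, 37]
Inorder (L, root, R): [2, 3, 7, 12, 14, 16, 17, 33, 37, 43]
Preorder (root, L, R): [12, 2, 3, 7, 14, 17, 16, 43, 33, 37]
Postorder (L, R, root): [7, 3, 2, 16, 37, 33, 43, 17, 14, 12]


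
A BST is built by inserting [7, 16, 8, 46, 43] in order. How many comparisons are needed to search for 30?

Search path for 30: 7 -> 16 -> 46 -> 43
Found: False
Comparisons: 4


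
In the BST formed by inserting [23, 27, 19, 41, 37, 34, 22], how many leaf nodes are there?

Tree built from: [23, 27, 19, 41, 37, 34, 22]
Tree (level-order array): [23, 19, 27, None, 22, None, 41, None, None, 37, None, 34]
Rule: A leaf has 0 children.
Per-node child counts:
  node 23: 2 child(ren)
  node 19: 1 child(ren)
  node 22: 0 child(ren)
  node 27: 1 child(ren)
  node 41: 1 child(ren)
  node 37: 1 child(ren)
  node 34: 0 child(ren)
Matching nodes: [22, 34]
Count of leaf nodes: 2
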